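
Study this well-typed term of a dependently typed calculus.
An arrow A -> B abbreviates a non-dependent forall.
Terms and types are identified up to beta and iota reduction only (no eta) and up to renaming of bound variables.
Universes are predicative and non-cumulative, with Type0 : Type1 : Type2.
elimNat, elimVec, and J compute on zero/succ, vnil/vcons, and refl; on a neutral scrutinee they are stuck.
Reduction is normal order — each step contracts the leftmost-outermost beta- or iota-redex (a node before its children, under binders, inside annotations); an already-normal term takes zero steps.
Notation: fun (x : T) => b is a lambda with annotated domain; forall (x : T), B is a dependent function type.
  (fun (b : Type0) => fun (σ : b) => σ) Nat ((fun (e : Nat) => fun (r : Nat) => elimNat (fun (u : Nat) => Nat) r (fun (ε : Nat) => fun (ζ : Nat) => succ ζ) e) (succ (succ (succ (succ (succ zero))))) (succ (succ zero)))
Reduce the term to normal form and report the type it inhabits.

reduced normal form:
  succ (succ (succ (succ (succ (succ (succ zero))))))
type:
  Nat
observation: the leftmost-outermost redex is a beta-redex, and normalization takes 20 steps.


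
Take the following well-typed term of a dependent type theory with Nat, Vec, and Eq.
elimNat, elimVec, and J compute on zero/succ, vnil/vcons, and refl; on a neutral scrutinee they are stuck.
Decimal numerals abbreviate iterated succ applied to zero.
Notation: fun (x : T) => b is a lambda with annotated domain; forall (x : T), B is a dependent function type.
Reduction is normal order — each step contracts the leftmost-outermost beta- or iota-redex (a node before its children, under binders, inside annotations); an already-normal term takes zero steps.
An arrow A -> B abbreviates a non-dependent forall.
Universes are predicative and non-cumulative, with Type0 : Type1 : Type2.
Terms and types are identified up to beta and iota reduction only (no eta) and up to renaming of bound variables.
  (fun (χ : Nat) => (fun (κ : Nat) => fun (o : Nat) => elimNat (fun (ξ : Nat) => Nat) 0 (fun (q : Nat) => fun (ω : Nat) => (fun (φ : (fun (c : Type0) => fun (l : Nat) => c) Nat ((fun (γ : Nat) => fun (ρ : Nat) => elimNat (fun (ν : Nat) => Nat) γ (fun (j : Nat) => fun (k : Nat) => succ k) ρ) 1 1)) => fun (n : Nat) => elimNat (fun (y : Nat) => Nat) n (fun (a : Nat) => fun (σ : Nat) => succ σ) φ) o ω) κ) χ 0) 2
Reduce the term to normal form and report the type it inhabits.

reduced normal form:
  0
type:
  Nat


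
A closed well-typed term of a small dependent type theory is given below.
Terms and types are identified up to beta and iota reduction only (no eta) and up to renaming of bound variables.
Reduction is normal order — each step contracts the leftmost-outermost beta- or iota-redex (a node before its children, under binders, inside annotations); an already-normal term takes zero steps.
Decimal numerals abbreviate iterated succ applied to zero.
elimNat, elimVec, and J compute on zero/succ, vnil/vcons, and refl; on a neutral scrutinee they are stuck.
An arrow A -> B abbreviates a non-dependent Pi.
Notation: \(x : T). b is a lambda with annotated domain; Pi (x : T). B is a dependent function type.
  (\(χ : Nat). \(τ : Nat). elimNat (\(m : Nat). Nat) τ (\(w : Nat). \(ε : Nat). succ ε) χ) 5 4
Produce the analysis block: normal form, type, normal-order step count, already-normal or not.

resulting normal form:
  9
the term's type:
  Nat
steps to reach normal form (normal order): 18
started in normal form: no
first redex: a beta-redex


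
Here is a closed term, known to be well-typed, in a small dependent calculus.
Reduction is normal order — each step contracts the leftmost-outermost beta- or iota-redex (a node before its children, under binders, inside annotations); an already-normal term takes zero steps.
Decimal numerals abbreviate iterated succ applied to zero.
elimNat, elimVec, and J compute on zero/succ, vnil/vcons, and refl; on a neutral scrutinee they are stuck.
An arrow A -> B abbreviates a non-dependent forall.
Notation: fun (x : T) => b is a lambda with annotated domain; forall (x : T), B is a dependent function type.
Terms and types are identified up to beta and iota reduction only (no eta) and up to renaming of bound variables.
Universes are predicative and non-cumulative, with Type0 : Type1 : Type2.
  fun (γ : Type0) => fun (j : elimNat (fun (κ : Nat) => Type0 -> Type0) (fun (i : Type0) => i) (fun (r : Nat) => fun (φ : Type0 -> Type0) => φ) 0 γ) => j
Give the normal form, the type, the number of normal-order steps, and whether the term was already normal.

resulting normal form:
  fun (γ : Type0) => fun (j : γ) => j
type:
  forall (γ : Type0), γ -> γ
reduction steps (normal order): 2
already normal: no
first contracted redex: an elimNat iota-redex


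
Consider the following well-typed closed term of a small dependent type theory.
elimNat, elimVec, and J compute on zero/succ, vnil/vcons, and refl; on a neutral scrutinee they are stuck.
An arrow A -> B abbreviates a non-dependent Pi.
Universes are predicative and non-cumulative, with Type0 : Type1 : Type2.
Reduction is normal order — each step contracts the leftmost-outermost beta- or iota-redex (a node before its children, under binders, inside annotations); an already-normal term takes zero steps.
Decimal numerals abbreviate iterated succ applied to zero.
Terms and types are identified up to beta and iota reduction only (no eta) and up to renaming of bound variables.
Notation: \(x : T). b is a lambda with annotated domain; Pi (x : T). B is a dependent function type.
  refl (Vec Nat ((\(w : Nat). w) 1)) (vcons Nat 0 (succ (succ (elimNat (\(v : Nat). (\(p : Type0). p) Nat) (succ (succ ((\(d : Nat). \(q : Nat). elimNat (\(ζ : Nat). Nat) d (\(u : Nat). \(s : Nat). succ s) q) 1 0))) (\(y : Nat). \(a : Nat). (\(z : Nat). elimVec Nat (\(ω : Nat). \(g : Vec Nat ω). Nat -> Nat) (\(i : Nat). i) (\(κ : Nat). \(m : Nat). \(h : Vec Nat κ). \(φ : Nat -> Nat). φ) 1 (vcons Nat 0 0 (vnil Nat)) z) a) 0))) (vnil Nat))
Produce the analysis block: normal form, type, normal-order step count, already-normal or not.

reduced normal form:
  refl (Vec Nat 1) (vcons Nat 0 5 (vnil Nat))
the term's type:
  Eq (Vec Nat 1) (vcons Nat 0 5 (vnil Nat)) (vcons Nat 0 5 (vnil Nat))
reduction steps (normal order): 5
term was already normal: no
first contracted redex: a beta-redex


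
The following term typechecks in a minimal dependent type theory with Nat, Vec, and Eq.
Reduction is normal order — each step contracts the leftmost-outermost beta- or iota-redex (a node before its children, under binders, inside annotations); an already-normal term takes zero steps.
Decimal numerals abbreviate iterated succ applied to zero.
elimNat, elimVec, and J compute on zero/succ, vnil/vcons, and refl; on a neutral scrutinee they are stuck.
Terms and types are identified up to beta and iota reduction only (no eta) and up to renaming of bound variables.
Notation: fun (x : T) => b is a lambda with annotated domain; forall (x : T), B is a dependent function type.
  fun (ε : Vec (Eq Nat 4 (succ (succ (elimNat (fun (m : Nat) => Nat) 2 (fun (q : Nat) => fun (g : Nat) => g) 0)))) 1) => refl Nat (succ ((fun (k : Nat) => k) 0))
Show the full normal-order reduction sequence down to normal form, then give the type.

reduction (normal order):
  fun (ε : Vec (Eq Nat 4 (succ (succ (elimNat (fun (m : Nat) => Nat) 2 (fun (q : Nat) => fun (g : Nat) => g) 0)))) 1) => refl Nat (succ ((fun (k : Nat) => k) 0))
  ~> fun (ε : Vec (Eq Nat 4 4) 1) => refl Nat (succ ((fun (m : Nat) => m) 0))
  ~> fun (ε : Vec (Eq Nat 4 4) 1) => refl Nat 1
type:
  forall (ε : Vec (Eq Nat 4 4) 1), Eq Nat 1 1


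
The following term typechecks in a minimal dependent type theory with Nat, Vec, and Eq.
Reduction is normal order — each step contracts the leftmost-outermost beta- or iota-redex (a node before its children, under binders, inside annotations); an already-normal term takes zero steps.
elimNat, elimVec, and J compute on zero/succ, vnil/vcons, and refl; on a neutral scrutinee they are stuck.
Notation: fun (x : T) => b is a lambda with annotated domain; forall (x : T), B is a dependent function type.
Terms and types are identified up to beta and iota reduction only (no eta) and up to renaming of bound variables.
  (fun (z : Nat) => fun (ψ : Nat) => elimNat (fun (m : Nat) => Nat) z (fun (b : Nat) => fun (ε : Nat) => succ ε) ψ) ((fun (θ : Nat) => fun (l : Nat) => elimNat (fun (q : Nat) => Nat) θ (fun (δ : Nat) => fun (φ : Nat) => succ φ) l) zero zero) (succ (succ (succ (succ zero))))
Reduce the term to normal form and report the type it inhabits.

normal form:
  succ (succ (succ (succ zero)))
the term's type:
  Nat


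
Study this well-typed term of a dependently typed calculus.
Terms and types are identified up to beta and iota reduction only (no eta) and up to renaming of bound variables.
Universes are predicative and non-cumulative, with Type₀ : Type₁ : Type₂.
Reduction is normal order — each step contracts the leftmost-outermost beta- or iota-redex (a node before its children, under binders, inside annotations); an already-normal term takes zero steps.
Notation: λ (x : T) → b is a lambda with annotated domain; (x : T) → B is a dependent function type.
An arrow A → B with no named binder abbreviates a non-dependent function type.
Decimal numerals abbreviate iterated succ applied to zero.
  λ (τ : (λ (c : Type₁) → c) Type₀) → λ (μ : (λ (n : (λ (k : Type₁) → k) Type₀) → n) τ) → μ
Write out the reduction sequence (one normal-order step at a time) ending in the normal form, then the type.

normal-order reduction:
  λ (τ : (λ (c : Type₁) → c) Type₀) → λ (μ : (λ (n : (λ (k : Type₁) → k) Type₀) → n) τ) → μ
  ~> λ (τ : Type₀) → λ (c : (λ (μ : (λ (n : Type₁) → n) Type₀) → μ) τ) → c
  ~> λ (τ : Type₀) → λ (c : τ) → c
inferred type:
  (τ : Type₀) → τ → τ


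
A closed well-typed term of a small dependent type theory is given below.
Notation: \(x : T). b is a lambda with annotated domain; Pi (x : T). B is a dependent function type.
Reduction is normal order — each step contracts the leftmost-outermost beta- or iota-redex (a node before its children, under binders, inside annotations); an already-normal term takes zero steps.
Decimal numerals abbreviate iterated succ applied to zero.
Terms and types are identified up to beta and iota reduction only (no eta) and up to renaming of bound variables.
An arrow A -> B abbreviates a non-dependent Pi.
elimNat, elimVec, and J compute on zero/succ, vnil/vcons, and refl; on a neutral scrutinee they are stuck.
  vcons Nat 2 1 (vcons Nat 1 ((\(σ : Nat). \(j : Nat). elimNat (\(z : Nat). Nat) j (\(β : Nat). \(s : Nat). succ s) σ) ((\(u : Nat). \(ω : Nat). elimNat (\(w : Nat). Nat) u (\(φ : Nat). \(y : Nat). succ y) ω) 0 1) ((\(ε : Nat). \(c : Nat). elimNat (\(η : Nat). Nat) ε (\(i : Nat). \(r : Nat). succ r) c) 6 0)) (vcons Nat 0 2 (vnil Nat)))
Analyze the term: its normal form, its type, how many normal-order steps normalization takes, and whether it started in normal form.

normal form:
  vcons Nat 2 1 (vcons Nat 1 7 (vcons Nat 0 2 (vnil Nat)))
the term's type:
  Vec Nat 3
normal-order step count: 15
started in normal form: no
first contracted redex: a beta-redex


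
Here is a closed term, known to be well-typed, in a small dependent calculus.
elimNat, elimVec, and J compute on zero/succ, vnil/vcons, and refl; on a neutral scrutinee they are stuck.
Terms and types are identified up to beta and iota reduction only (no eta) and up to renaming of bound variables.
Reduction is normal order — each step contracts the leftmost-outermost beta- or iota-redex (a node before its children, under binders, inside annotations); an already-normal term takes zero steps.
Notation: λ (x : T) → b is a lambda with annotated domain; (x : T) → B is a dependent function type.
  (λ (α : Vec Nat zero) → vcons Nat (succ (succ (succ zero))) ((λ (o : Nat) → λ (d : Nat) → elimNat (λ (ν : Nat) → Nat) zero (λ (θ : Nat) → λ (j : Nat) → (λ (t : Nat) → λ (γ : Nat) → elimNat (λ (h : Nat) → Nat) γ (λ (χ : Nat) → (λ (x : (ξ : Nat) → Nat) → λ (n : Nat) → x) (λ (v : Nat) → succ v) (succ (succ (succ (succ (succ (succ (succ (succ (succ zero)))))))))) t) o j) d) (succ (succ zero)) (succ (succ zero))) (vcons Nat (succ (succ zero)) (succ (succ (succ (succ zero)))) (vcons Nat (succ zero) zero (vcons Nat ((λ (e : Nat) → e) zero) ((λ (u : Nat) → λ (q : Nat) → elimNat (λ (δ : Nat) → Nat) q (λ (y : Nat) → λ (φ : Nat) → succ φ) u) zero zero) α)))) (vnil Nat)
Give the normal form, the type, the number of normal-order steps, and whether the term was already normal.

normal form:
  vcons Nat (succ (succ (succ zero))) (succ (succ (succ (succ zero)))) (vcons Nat (succ (succ zero)) (succ (succ (succ (succ zero)))) (vcons Nat (succ zero) zero (vcons Nat zero zero (vnil Nat))))
type:
  Vec Nat (succ (succ (succ (succ zero))))
reduction steps (normal order): 40
already normal: no
first redex: a beta-redex


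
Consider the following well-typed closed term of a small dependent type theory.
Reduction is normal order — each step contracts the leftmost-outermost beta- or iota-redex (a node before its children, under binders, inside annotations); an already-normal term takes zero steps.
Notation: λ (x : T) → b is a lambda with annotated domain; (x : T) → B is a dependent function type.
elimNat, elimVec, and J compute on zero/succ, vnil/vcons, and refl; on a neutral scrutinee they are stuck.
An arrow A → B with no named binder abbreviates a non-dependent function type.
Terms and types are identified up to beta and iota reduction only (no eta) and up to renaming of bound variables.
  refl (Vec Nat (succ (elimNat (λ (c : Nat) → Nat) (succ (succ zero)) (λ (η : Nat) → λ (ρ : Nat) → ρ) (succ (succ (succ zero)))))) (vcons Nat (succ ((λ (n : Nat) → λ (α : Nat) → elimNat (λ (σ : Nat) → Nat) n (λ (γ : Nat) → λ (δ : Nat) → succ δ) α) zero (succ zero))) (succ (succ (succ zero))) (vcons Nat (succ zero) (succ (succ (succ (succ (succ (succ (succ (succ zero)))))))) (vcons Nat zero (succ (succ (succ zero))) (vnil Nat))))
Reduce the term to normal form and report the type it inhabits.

reduced normal form:
  refl (Vec Nat (succ (succ (succ zero)))) (vcons Nat (succ (succ zero)) (succ (succ (succ zero))) (vcons Nat (succ zero) (succ (succ (succ (succ (succ (succ (succ (succ zero)))))))) (vcons Nat zero (succ (succ (succ zero))) (vnil Nat))))
type:
  Eq (Vec Nat (succ (succ (succ zero)))) (vcons Nat (succ (succ zero)) (succ (succ (succ zero))) (vcons Nat (succ zero) (succ (succ (succ (succ (succ (succ (succ (succ zero)))))))) (vcons Nat zero (succ (succ (succ zero))) (vnil Nat)))) (vcons Nat (succ (succ zero)) (succ (succ (succ zero))) (vcons Nat (succ zero) (succ (succ (succ (succ (succ (succ (succ (succ zero)))))))) (vcons Nat zero (succ (succ (succ zero))) (vnil Nat))))


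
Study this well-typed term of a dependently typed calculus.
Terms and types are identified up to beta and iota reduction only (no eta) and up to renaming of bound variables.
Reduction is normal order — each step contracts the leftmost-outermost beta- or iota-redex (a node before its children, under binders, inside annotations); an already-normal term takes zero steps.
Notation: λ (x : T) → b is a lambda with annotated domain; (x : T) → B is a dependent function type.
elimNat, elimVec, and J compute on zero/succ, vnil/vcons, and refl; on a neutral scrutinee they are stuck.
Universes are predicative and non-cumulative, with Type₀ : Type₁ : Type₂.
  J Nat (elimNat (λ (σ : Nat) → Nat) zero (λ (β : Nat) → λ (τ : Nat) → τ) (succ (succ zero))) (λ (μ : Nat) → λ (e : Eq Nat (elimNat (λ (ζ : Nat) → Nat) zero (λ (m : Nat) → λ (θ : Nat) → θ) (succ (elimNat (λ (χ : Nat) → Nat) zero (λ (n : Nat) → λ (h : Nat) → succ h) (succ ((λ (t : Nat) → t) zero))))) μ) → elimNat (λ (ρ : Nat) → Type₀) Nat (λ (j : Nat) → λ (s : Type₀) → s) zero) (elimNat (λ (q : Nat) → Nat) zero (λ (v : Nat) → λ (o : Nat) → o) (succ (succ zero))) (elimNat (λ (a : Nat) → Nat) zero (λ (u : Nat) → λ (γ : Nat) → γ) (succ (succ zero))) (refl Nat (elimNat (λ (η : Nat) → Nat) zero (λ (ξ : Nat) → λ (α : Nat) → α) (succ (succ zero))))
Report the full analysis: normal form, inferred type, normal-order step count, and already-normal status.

resulting normal form:
  zero
inferred type:
  Nat
reduction steps (normal order): 8
term was already normal: no
first contracted redex: a J iota-redex


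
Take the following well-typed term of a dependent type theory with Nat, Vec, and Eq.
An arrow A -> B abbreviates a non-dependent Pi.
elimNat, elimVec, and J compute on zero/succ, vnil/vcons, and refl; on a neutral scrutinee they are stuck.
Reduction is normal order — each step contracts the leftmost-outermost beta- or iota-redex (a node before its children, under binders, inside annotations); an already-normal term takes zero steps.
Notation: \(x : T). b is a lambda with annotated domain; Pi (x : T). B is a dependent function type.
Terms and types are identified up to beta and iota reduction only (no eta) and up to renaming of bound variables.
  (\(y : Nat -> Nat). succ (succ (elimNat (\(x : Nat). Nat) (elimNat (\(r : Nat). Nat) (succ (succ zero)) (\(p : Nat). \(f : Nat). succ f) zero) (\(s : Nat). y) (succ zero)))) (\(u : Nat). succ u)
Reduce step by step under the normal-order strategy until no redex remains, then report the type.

normal-order reduction:
  (\(y : Nat -> Nat). succ (succ (elimNat (\(x : Nat). Nat) (elimNat (\(r : Nat). Nat) (succ (succ zero)) (\(p : Nat). \(f : Nat). succ f) zero) (\(s : Nat). y) (succ zero)))) (\(u : Nat). succ u)
  ~> succ (succ (elimNat (\(y : Nat). Nat) (elimNat (\(x : Nat). Nat) (succ (succ zero)) (\(r : Nat). \(p : Nat). succ p) zero) (\(f : Nat). \(s : Nat). succ s) (succ zero)))
  ~> succ (succ ((\(y : Nat). \(x : Nat). succ x) zero (elimNat (\(r : Nat). Nat) (elimNat (\(p : Nat). Nat) (succ (succ zero)) (\(f : Nat). \(s : Nat). succ s) zero) (\(u : Nat). \(b : Nat). succ b) zero)))
  ~> succ (succ ((\(y : Nat). succ y) (elimNat (\(x : Nat). Nat) (elimNat (\(r : Nat). Nat) (succ (succ zero)) (\(p : Nat). \(f : Nat). succ f) zero) (\(s : Nat). \(u : Nat). succ u) zero)))
  ~> succ (succ (succ (elimNat (\(y : Nat). Nat) (elimNat (\(x : Nat). Nat) (succ (succ zero)) (\(r : Nat). \(p : Nat). succ p) zero) (\(f : Nat). \(s : Nat). succ s) zero)))
  ~> succ (succ (succ (elimNat (\(y : Nat). Nat) (succ (succ zero)) (\(x : Nat). \(r : Nat). succ r) zero)))
  ~> succ (succ (succ (succ (succ zero))))
inferred type:
  Nat


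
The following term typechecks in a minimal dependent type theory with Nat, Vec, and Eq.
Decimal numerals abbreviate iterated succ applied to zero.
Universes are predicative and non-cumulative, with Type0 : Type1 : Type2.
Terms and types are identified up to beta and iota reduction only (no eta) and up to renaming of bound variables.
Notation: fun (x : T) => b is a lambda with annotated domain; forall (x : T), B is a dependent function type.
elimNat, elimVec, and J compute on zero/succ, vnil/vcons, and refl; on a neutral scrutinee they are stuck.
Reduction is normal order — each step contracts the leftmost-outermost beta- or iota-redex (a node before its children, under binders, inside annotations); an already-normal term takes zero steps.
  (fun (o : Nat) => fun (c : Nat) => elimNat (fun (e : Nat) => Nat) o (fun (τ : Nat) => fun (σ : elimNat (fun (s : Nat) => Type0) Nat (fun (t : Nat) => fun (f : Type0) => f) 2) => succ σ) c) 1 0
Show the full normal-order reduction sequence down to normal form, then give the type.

normal-order reduction:
  (fun (o : Nat) => fun (c : Nat) => elimNat (fun (e : Nat) => Nat) o (fun (τ : Nat) => fun (σ : elimNat (fun (s : Nat) => Type0) Nat (fun (t : Nat) => fun (f : Type0) => f) 2) => succ σ) c) 1 0
  ~> (fun (o : Nat) => elimNat (fun (c : Nat) => Nat) 1 (fun (e : Nat) => fun (τ : elimNat (fun (σ : Nat) => Type0) Nat (fun (s : Nat) => fun (t : Type0) => t) 2) => succ τ) o) 0
  ~> elimNat (fun (o : Nat) => Nat) 1 (fun (c : Nat) => fun (e : elimNat (fun (τ : Nat) => Type0) Nat (fun (σ : Nat) => fun (s : Type0) => s) 2) => succ e) 0
  ~> 1
inferred type:
  Nat


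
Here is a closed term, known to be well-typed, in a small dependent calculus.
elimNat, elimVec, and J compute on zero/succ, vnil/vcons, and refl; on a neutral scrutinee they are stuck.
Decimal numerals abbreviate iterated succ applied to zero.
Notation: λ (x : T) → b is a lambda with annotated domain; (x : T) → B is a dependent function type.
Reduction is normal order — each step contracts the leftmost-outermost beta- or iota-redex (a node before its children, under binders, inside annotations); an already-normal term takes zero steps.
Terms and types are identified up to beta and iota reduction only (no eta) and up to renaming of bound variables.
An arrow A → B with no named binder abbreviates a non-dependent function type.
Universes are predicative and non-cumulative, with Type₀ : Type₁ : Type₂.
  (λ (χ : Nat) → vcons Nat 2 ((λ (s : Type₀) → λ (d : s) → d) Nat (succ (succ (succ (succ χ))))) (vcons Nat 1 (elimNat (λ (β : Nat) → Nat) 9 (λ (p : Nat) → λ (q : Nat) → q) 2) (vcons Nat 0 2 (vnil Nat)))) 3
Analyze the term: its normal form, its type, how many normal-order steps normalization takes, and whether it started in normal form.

normal form:
  vcons Nat 2 7 (vcons Nat 1 9 (vcons Nat 0 2 (vnil Nat)))
the term's type:
  Vec Nat 3
reduction steps (normal order): 10
term was already normal: no
first contracted redex: a beta-redex


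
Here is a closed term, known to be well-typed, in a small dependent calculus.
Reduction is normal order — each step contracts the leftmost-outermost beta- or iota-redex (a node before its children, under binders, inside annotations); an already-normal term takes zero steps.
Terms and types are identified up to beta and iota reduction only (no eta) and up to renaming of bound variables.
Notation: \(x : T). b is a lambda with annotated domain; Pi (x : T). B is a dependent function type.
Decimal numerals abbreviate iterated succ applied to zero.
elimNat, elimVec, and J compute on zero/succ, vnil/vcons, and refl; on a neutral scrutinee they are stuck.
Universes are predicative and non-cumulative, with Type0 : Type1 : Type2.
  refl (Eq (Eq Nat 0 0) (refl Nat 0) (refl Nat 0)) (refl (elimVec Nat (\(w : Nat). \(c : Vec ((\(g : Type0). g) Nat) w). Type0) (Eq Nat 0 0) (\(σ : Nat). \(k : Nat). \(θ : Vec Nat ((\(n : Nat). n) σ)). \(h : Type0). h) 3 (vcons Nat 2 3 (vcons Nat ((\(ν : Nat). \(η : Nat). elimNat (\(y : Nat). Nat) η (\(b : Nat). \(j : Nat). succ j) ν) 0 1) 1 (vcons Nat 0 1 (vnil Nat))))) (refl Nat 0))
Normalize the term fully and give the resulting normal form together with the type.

normal form:
  refl (Eq (Eq Nat 0 0) (refl Nat 0) (refl Nat 0)) (refl (Eq Nat 0 0) (refl Nat 0))
type:
  Eq (Eq (Eq Nat 0 0) (refl Nat 0) (refl Nat 0)) (refl (Eq Nat 0 0) (refl Nat 0)) (refl (Eq Nat 0 0) (refl Nat 0))
observation: 16 normal-order steps normalize the term, beginning with an elimVec iota-redex.


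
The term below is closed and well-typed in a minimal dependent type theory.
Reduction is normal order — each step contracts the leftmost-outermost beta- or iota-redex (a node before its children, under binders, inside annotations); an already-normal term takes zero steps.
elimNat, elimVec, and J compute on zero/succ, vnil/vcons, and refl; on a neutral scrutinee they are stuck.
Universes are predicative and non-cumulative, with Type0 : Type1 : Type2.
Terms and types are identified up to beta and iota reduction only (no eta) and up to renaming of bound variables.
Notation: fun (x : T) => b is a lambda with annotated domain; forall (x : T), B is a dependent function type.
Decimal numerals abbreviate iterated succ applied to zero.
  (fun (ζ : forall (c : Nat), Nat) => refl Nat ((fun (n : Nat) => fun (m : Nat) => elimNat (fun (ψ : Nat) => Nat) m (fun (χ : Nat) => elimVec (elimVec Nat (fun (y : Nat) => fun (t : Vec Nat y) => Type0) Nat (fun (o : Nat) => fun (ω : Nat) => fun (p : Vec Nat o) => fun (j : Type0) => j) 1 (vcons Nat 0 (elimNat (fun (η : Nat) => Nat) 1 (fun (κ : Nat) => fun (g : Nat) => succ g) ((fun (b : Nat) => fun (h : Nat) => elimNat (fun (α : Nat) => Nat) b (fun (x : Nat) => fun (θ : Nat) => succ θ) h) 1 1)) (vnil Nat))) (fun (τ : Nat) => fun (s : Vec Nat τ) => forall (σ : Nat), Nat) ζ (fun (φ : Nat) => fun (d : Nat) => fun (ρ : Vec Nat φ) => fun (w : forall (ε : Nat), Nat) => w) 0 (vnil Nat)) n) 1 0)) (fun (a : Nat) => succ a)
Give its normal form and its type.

reduced normal form:
  refl Nat 1
type:
  Eq Nat 1 1
observation: the first redex contracted is a beta-redex; the normal form is reached in 8 normal-order steps.


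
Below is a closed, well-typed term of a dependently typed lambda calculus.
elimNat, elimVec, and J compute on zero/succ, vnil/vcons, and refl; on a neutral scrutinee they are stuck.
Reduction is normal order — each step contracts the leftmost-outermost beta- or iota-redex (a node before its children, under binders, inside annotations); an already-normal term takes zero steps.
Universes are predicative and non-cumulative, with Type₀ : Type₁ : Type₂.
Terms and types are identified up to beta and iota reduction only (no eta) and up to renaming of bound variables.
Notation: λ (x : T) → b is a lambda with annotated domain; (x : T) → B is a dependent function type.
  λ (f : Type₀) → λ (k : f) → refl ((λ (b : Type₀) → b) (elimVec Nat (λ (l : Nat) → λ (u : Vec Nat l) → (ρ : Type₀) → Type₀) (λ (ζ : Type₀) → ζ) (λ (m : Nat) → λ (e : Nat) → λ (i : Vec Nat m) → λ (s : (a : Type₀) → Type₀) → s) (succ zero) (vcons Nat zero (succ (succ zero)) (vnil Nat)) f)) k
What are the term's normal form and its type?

resulting normal form:
  λ (f : Type₀) → λ (k : f) → refl f k
inferred type:
  (f : Type₀) → (k : f) → Eq f k k
observation: the leftmost-outermost redex is a beta-redex, and normalization takes 8 steps.


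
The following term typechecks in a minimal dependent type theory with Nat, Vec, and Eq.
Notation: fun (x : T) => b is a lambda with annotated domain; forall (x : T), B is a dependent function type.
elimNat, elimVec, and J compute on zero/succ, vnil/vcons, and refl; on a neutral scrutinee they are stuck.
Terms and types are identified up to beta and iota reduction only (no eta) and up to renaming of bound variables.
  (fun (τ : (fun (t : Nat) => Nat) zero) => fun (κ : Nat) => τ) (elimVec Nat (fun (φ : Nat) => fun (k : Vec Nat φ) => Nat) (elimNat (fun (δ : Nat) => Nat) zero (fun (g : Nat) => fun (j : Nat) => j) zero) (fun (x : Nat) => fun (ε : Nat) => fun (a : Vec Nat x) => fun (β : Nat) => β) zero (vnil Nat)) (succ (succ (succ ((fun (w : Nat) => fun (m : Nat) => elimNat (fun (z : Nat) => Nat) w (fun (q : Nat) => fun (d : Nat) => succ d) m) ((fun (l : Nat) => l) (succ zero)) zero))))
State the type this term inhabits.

the term's type:
  Nat


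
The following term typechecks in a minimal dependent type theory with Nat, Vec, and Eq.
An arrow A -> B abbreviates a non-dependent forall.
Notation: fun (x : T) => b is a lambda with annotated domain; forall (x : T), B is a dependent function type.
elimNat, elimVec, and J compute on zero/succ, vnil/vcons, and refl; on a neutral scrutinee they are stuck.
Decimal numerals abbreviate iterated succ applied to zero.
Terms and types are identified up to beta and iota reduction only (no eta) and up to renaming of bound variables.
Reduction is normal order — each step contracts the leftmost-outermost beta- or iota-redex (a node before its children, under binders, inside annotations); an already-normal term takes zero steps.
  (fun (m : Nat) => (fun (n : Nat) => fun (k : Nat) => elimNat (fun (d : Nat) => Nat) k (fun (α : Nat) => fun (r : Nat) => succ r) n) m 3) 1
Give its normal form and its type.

normal form:
  4
the term's type:
  Nat


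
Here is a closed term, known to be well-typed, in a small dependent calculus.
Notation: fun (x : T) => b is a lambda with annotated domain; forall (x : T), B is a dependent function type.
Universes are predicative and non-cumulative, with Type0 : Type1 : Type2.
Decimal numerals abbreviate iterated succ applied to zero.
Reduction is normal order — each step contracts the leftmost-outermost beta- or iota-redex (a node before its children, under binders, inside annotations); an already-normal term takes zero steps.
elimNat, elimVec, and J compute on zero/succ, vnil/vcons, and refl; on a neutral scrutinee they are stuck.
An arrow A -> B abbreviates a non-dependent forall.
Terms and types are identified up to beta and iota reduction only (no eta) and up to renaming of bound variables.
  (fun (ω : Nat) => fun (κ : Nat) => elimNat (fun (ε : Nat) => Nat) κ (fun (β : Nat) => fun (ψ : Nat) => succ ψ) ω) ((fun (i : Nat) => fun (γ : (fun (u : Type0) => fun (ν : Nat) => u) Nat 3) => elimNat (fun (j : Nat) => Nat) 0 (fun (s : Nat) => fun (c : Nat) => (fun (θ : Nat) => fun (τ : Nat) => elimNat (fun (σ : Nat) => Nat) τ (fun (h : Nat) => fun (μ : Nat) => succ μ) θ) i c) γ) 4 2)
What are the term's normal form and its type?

reduced normal form:
  fun (ω : Nat) => succ (succ (succ (succ (succ (succ (succ (succ ω)))))))
the term's type:
  Nat -> Nat


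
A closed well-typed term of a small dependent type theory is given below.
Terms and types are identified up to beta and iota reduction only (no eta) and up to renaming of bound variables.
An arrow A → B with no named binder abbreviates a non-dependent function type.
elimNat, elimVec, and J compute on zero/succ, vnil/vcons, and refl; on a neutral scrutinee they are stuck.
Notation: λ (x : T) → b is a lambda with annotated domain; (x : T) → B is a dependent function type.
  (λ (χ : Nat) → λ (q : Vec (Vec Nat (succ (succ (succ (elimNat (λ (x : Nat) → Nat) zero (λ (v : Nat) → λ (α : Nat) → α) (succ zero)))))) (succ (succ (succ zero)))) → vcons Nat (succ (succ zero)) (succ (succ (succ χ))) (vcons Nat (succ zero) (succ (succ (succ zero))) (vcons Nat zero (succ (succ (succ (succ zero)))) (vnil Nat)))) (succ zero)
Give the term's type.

inferred type:
  Vec (Vec Nat (succ (succ (succ zero)))) (succ (succ (succ zero))) → Vec Nat (succ (succ (succ zero)))


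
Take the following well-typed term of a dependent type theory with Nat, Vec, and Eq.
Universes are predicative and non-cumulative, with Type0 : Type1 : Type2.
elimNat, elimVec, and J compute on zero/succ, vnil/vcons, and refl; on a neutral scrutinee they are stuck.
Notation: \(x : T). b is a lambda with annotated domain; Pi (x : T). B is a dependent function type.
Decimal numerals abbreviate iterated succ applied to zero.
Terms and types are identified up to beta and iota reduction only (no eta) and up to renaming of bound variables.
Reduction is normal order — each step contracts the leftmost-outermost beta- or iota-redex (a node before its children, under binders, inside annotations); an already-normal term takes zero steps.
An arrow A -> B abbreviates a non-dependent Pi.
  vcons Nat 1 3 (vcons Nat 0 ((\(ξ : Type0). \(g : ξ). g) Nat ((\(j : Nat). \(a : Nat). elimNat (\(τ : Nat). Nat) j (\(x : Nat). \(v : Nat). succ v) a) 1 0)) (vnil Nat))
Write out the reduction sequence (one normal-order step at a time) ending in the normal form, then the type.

normal-order reduction sequence:
  vcons Nat 1 3 (vcons Nat 0 ((\(ξ : Type0). \(g : ξ). g) Nat ((\(j : Nat). \(a : Nat). elimNat (\(τ : Nat). Nat) j (\(x : Nat). \(v : Nat). succ v) a) 1 0)) (vnil Nat))
  ~> vcons Nat 1 3 (vcons Nat 0 ((\(ξ : Nat). ξ) ((\(g : Nat). \(j : Nat). elimNat (\(a : Nat). Nat) g (\(τ : Nat). \(x : Nat). succ x) j) 1 0)) (vnil Nat))
  ~> vcons Nat 1 3 (vcons Nat 0 ((\(ξ : Nat). \(g : Nat). elimNat (\(j : Nat). Nat) ξ (\(a : Nat). \(τ : Nat). succ τ) g) 1 0) (vnil Nat))
  ~> vcons Nat 1 3 (vcons Nat 0 ((\(ξ : Nat). elimNat (\(g : Nat). Nat) 1 (\(j : Nat). \(a : Nat). succ a) ξ) 0) (vnil Nat))
  ~> vcons Nat 1 3 (vcons Nat 0 (elimNat (\(ξ : Nat). Nat) 1 (\(g : Nat). \(j : Nat). succ j) 0) (vnil Nat))
  ~> vcons Nat 1 3 (vcons Nat 0 1 (vnil Nat))
type:
  Vec Nat 2


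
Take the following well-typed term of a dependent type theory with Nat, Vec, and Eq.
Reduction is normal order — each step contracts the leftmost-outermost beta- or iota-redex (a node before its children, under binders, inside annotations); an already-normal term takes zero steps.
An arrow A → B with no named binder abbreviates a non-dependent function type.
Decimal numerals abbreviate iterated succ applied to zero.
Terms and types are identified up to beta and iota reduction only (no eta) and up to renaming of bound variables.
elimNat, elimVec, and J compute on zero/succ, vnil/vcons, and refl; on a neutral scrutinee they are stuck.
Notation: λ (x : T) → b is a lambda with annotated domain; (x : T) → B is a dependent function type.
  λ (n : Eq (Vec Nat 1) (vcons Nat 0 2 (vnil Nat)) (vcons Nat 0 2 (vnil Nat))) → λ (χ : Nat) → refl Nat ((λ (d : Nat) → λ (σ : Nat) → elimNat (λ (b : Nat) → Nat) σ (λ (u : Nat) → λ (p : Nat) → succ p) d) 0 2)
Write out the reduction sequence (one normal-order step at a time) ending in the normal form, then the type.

normal-order reduction sequence:
  λ (n : Eq (Vec Nat 1) (vcons Nat 0 2 (vnil Nat)) (vcons Nat 0 2 (vnil Nat))) → λ (χ : Nat) → refl Nat ((λ (d : Nat) → λ (σ : Nat) → elimNat (λ (b : Nat) → Nat) σ (λ (u : Nat) → λ (p : Nat) → succ p) d) 0 2)
  ~> λ (n : Eq (Vec Nat 1) (vcons Nat 0 2 (vnil Nat)) (vcons Nat 0 2 (vnil Nat))) → λ (χ : Nat) → refl Nat ((λ (d : Nat) → elimNat (λ (σ : Nat) → Nat) d (λ (b : Nat) → λ (u : Nat) → succ u) 0) 2)
  ~> λ (n : Eq (Vec Nat 1) (vcons Nat 0 2 (vnil Nat)) (vcons Nat 0 2 (vnil Nat))) → λ (χ : Nat) → refl Nat (elimNat (λ (d : Nat) → Nat) 2 (λ (σ : Nat) → λ (b : Nat) → succ b) 0)
  ~> λ (n : Eq (Vec Nat 1) (vcons Nat 0 2 (vnil Nat)) (vcons Nat 0 2 (vnil Nat))) → λ (χ : Nat) → refl Nat 2
type:
  Eq (Vec Nat 1) (vcons Nat 0 2 (vnil Nat)) (vcons Nat 0 2 (vnil Nat)) → Nat → Eq Nat 2 2


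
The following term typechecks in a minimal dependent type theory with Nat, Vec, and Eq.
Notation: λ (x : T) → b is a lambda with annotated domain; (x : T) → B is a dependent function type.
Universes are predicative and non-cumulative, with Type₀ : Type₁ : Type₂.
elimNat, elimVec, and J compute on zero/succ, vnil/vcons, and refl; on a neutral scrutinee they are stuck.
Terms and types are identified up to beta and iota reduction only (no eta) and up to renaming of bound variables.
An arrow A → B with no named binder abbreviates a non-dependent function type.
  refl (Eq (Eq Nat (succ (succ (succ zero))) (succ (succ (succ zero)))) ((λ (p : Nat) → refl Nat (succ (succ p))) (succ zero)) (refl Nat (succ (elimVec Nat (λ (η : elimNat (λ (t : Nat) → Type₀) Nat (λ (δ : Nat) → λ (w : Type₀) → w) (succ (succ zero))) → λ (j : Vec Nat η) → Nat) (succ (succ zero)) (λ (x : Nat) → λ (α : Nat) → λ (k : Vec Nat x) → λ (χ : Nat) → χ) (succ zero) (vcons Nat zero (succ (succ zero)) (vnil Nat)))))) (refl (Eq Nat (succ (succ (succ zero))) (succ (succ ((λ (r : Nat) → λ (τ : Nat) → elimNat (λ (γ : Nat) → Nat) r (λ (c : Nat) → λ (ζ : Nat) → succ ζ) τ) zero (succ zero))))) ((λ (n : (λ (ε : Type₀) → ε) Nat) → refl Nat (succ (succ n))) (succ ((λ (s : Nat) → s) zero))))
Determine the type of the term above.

the term's type:
  Eq (Eq (Eq Nat (succ (succ (succ zero))) (succ (succ (succ zero)))) (refl Nat (succ (succ (succ zero)))) (refl Nat (succ (succ (succ zero))))) (refl (Eq Nat (succ (succ (succ zero))) (succ (succ (succ zero)))) (refl Nat (succ (succ (succ zero))))) (refl (Eq Nat (succ (succ (succ zero))) (succ (succ (succ zero)))) (refl Nat (succ (succ (succ zero)))))


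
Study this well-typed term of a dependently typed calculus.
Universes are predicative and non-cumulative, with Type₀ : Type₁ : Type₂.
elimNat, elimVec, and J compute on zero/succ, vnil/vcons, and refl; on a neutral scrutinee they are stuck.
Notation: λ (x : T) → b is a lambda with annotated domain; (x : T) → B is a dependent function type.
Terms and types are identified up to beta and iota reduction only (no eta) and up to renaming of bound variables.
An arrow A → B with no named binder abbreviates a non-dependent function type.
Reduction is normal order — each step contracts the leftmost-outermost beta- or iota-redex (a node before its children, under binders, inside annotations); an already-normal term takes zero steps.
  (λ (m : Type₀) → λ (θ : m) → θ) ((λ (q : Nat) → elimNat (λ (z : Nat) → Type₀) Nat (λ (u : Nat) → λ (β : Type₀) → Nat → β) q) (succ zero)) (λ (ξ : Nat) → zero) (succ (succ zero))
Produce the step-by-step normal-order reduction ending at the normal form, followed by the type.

normal-order reduction sequence:
  (λ (m : Type₀) → λ (θ : m) → θ) ((λ (q : Nat) → elimNat (λ (z : Nat) → Type₀) Nat (λ (u : Nat) → λ (β : Type₀) → Nat → β) q) (succ zero)) (λ (ξ : Nat) → zero) (succ (succ zero))
  ~> (λ (m : (λ (θ : Nat) → elimNat (λ (q : Nat) → Type₀) Nat (λ (z : Nat) → λ (u : Type₀) → Nat → u) θ) (succ zero)) → m) (λ (β : Nat) → zero) (succ (succ zero))
  ~> (λ (m : Nat) → zero) (succ (succ zero))
  ~> zero
the term's type:
  Nat


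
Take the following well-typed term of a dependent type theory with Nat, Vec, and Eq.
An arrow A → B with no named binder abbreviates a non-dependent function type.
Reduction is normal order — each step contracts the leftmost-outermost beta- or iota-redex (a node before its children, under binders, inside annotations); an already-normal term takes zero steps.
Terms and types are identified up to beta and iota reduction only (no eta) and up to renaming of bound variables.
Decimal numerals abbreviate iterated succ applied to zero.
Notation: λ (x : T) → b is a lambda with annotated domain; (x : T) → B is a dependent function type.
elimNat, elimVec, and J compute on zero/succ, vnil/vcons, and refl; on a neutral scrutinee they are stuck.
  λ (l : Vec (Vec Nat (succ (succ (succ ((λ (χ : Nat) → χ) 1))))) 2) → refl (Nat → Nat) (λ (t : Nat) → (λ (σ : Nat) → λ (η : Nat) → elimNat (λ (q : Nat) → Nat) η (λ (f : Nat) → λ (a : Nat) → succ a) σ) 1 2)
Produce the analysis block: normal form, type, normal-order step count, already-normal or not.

reduced normal form:
  λ (l : Vec (Vec Nat 4) 2) → refl (Nat → Nat) (λ (χ : Nat) → 3)
inferred type:
  Vec (Vec Nat 4) 2 → Eq (Nat → Nat) (λ (l : Nat) → 3) (λ (χ : Nat) → 3)
normal-order step count: 7
already normal: no
first redex: a beta-redex


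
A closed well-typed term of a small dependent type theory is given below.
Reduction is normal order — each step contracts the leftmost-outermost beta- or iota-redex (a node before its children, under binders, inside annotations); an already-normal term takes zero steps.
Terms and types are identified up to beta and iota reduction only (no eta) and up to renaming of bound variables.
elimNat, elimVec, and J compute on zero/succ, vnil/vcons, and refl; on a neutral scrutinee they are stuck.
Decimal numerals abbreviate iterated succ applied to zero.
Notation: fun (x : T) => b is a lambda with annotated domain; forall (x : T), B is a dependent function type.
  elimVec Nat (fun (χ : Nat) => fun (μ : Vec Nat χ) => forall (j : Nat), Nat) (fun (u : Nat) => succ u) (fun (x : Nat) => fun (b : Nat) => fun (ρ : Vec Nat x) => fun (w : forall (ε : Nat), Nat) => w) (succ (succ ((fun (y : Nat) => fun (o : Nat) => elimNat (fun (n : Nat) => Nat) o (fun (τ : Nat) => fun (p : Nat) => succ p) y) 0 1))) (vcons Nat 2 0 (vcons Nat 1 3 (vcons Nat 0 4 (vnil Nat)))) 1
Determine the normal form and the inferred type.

normal form:
  2
type:
  Nat


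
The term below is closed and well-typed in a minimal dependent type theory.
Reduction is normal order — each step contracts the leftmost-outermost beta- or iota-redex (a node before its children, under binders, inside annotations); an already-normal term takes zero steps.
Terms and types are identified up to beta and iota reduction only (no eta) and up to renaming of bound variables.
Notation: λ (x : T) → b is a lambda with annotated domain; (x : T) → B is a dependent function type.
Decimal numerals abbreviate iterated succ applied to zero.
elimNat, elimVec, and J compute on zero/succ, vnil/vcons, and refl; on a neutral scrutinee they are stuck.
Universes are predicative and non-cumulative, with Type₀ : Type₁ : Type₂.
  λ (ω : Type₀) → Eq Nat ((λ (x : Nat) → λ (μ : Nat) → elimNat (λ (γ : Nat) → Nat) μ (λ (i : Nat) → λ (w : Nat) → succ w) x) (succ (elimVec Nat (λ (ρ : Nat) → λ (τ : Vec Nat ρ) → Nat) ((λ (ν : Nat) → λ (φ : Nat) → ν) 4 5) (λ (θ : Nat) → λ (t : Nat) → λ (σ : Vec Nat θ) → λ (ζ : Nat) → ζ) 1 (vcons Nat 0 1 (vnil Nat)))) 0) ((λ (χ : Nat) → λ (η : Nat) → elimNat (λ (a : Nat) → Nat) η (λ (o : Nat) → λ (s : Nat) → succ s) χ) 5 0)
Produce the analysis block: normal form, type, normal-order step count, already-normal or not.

normal form:
  λ (ω : Type₀) → Eq Nat 5 5
the term's type:
  (ω : Type₀) → Type₀
steps to reach normal form (normal order): 44
already normal: no
first redex: a beta-redex
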